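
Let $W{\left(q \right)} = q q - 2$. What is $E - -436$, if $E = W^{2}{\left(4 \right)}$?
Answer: $632$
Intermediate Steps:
$W{\left(q \right)} = -2 + q^{2}$ ($W{\left(q \right)} = q^{2} - 2 = -2 + q^{2}$)
$E = 196$ ($E = \left(-2 + 4^{2}\right)^{2} = \left(-2 + 16\right)^{2} = 14^{2} = 196$)
$E - -436 = 196 - -436 = 196 + 436 = 632$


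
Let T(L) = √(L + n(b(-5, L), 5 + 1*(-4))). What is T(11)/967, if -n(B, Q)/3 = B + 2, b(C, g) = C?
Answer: 2*√5/967 ≈ 0.0046248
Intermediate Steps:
n(B, Q) = -6 - 3*B (n(B, Q) = -3*(B + 2) = -3*(2 + B) = -6 - 3*B)
T(L) = √(9 + L) (T(L) = √(L + (-6 - 3*(-5))) = √(L + (-6 + 15)) = √(L + 9) = √(9 + L))
T(11)/967 = √(9 + 11)/967 = √20*(1/967) = (2*√5)*(1/967) = 2*√5/967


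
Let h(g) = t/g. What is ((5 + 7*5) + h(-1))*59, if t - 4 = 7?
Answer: 1711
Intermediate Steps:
t = 11 (t = 4 + 7 = 11)
h(g) = 11/g
((5 + 7*5) + h(-1))*59 = ((5 + 7*5) + 11/(-1))*59 = ((5 + 35) + 11*(-1))*59 = (40 - 11)*59 = 29*59 = 1711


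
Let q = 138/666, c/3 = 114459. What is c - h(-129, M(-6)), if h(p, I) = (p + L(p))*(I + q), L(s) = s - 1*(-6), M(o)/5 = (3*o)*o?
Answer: 17741841/37 ≈ 4.7951e+5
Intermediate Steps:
c = 343377 (c = 3*114459 = 343377)
q = 23/111 (q = 138*(1/666) = 23/111 ≈ 0.20721)
M(o) = 15*o² (M(o) = 5*((3*o)*o) = 5*(3*o²) = 15*o²)
L(s) = 6 + s (L(s) = s + 6 = 6 + s)
h(p, I) = (6 + 2*p)*(23/111 + I) (h(p, I) = (p + (6 + p))*(I + 23/111) = (6 + 2*p)*(23/111 + I))
c - h(-129, M(-6)) = 343377 - (46/37 + 6*(15*(-6)²) + (46/111)*(-129) + 2*(15*(-6)²)*(-129)) = 343377 - (46/37 + 6*(15*36) - 1978/37 + 2*(15*36)*(-129)) = 343377 - (46/37 + 6*540 - 1978/37 + 2*540*(-129)) = 343377 - (46/37 + 3240 - 1978/37 - 139320) = 343377 - 1*(-5036892/37) = 343377 + 5036892/37 = 17741841/37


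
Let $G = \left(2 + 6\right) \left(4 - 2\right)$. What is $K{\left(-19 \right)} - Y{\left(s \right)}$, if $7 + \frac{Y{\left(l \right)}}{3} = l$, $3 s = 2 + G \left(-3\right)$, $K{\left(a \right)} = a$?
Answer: $48$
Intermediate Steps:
$G = 16$ ($G = 8 \cdot 2 = 16$)
$s = - \frac{46}{3}$ ($s = \frac{2 + 16 \left(-3\right)}{3} = \frac{2 - 48}{3} = \frac{1}{3} \left(-46\right) = - \frac{46}{3} \approx -15.333$)
$Y{\left(l \right)} = -21 + 3 l$
$K{\left(-19 \right)} - Y{\left(s \right)} = -19 - \left(-21 + 3 \left(- \frac{46}{3}\right)\right) = -19 - \left(-21 - 46\right) = -19 - -67 = -19 + 67 = 48$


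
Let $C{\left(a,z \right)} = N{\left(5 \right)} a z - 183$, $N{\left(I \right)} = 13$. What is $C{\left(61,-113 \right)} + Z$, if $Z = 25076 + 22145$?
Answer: $-42571$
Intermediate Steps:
$Z = 47221$
$C{\left(a,z \right)} = -183 + 13 a z$ ($C{\left(a,z \right)} = 13 a z - 183 = -183 + 13 a z$)
$C{\left(61,-113 \right)} + Z = \left(-183 + 13 \cdot 61 \left(-113\right)\right) + 47221 = \left(-183 - 89609\right) + 47221 = -89792 + 47221 = -42571$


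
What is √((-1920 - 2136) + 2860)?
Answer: 2*I*√299 ≈ 34.583*I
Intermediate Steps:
√((-1920 - 2136) + 2860) = √(-4056 + 2860) = √(-1196) = 2*I*√299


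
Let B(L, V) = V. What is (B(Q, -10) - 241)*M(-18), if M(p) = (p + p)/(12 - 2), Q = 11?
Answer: 4518/5 ≈ 903.60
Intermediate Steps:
M(p) = p/5 (M(p) = (2*p)/10 = (2*p)*(⅒) = p/5)
(B(Q, -10) - 241)*M(-18) = (-10 - 241)*((⅕)*(-18)) = -251*(-18/5) = 4518/5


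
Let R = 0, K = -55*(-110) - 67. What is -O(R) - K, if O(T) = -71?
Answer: -5912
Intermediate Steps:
K = 5983 (K = 6050 - 67 = 5983)
-O(R) - K = -1*(-71) - 1*5983 = 71 - 5983 = -5912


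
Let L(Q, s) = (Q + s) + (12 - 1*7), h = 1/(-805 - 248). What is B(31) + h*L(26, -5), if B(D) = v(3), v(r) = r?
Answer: 241/81 ≈ 2.9753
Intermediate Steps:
h = -1/1053 (h = 1/(-1053) = -1/1053 ≈ -0.00094967)
B(D) = 3
L(Q, s) = 5 + Q + s (L(Q, s) = (Q + s) + (12 - 7) = (Q + s) + 5 = 5 + Q + s)
B(31) + h*L(26, -5) = 3 - (5 + 26 - 5)/1053 = 3 - 1/1053*26 = 3 - 2/81 = 241/81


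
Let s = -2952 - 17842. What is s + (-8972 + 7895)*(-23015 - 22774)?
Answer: 49293959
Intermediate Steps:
s = -20794
s + (-8972 + 7895)*(-23015 - 22774) = -20794 + (-8972 + 7895)*(-23015 - 22774) = -20794 - 1077*(-45789) = -20794 + 49314753 = 49293959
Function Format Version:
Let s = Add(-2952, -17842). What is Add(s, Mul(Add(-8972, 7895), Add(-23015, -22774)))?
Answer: 49293959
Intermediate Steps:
s = -20794
Add(s, Mul(Add(-8972, 7895), Add(-23015, -22774))) = Add(-20794, Mul(Add(-8972, 7895), Add(-23015, -22774))) = Add(-20794, Mul(-1077, -45789)) = Add(-20794, 49314753) = 49293959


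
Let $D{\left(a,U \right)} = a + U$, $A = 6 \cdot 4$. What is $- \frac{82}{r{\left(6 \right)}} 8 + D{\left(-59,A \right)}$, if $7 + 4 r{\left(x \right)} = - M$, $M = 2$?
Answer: $\frac{2309}{9} \approx 256.56$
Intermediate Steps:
$A = 24$
$r{\left(x \right)} = - \frac{9}{4}$ ($r{\left(x \right)} = - \frac{7}{4} + \frac{\left(-1\right) 2}{4} = - \frac{7}{4} + \frac{1}{4} \left(-2\right) = - \frac{7}{4} - \frac{1}{2} = - \frac{9}{4}$)
$D{\left(a,U \right)} = U + a$
$- \frac{82}{r{\left(6 \right)}} 8 + D{\left(-59,A \right)} = - \frac{82}{- \frac{9}{4}} \cdot 8 + \left(24 - 59\right) = \left(-82\right) \left(- \frac{4}{9}\right) 8 - 35 = \frac{328}{9} \cdot 8 - 35 = \frac{2624}{9} - 35 = \frac{2309}{9}$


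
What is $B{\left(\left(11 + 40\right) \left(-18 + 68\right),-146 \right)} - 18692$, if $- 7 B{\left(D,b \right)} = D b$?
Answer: $\frac{241456}{7} \approx 34494.0$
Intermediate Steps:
$B{\left(D,b \right)} = - \frac{D b}{7}$
$B{\left(\left(11 + 40\right) \left(-18 + 68\right),-146 \right)} - 18692 = \left(- \frac{1}{7}\right) \left(11 + 40\right) \left(-18 + 68\right) \left(-146\right) - 18692 = \left(- \frac{1}{7}\right) 51 \cdot 50 \left(-146\right) - 18692 = \left(- \frac{1}{7}\right) 2550 \left(-146\right) - 18692 = \frac{372300}{7} - 18692 = \frac{241456}{7}$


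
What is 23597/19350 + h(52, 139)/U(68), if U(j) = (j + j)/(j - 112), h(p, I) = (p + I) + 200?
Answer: -1212089/9675 ≈ -125.28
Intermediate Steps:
h(p, I) = 200 + I + p (h(p, I) = (I + p) + 200 = 200 + I + p)
U(j) = 2*j/(-112 + j) (U(j) = (2*j)/(-112 + j) = 2*j/(-112 + j))
23597/19350 + h(52, 139)/U(68) = 23597/19350 + (200 + 139 + 52)/((2*68/(-112 + 68))) = 23597*(1/19350) + 391/((2*68/(-44))) = 23597/19350 + 391/((2*68*(-1/44))) = 23597/19350 + 391/(-34/11) = 23597/19350 + 391*(-11/34) = 23597/19350 - 253/2 = -1212089/9675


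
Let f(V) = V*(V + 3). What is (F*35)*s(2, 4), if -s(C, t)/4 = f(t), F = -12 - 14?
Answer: 101920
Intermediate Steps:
F = -26
f(V) = V*(3 + V)
s(C, t) = -4*t*(3 + t)
(F*35)*s(2, 4) = (-26*35)*(-4*4*(3 + 4)) = -(-3640)*4*7 = -910*(-112) = 101920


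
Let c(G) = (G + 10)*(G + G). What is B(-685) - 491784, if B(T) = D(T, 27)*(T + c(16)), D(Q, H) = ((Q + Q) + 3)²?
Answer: 274205499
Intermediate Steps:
c(G) = 2*G*(10 + G) (c(G) = (10 + G)*(2*G) = 2*G*(10 + G))
D(Q, H) = (3 + 2*Q)² (D(Q, H) = (2*Q + 3)² = (3 + 2*Q)²)
B(T) = (3 + 2*T)²*(832 + T) (B(T) = (3 + 2*T)²*(T + 2*16*(10 + 16)) = (3 + 2*T)²*(T + 2*16*26) = (3 + 2*T)²*(T + 832) = (3 + 2*T)²*(832 + T))
B(-685) - 491784 = (3 + 2*(-685))²*(832 - 685) - 491784 = (3 - 1370)²*147 - 491784 = (-1367)²*147 - 491784 = 1868689*147 - 491784 = 274697283 - 491784 = 274205499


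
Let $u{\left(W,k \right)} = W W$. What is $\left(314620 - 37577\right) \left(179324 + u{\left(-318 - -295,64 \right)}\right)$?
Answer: $49827014679$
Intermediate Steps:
$u{\left(W,k \right)} = W^{2}$
$\left(314620 - 37577\right) \left(179324 + u{\left(-318 - -295,64 \right)}\right) = \left(314620 - 37577\right) \left(179324 + \left(-318 - -295\right)^{2}\right) = 277043 \left(179324 + \left(-318 + 295\right)^{2}\right) = 277043 \left(179324 + \left(-23\right)^{2}\right) = 277043 \left(179324 + 529\right) = 277043 \cdot 179853 = 49827014679$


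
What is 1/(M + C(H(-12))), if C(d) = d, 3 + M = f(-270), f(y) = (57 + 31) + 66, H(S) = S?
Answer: 1/139 ≈ 0.0071942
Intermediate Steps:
f(y) = 154 (f(y) = 88 + 66 = 154)
M = 151 (M = -3 + 154 = 151)
1/(M + C(H(-12))) = 1/(151 - 12) = 1/139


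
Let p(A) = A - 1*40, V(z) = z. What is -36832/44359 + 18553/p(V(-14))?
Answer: -824981455/2395386 ≈ -344.40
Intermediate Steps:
p(A) = -40 + A (p(A) = A - 40 = -40 + A)
-36832/44359 + 18553/p(V(-14)) = -36832/44359 + 18553/(-40 - 14) = -36832*1/44359 + 18553/(-54) = -36832/44359 + 18553*(-1/54) = -36832/44359 - 18553/54 = -824981455/2395386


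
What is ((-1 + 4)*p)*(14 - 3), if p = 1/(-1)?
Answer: -33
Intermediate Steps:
p = -1
((-1 + 4)*p)*(14 - 3) = ((-1 + 4)*(-1))*(14 - 3) = (3*(-1))*11 = -3*11 = -33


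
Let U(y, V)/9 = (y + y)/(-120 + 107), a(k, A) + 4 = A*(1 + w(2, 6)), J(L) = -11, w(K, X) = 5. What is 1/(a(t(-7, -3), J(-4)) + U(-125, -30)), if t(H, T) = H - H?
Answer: 13/1340 ≈ 0.0097015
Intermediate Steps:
t(H, T) = 0
a(k, A) = -4 + 6*A (a(k, A) = -4 + A*(1 + 5) = -4 + A*6 = -4 + 6*A)
U(y, V) = -18*y/13 (U(y, V) = 9*((y + y)/(-120 + 107)) = 9*((2*y)/(-13)) = 9*((2*y)*(-1/13)) = 9*(-2*y/13) = -18*y/13)
1/(a(t(-7, -3), J(-4)) + U(-125, -30)) = 1/((-4 + 6*(-11)) - 18/13*(-125)) = 1/((-4 - 66) + 2250/13) = 1/(-70 + 2250/13) = 1/(1340/13) = 13/1340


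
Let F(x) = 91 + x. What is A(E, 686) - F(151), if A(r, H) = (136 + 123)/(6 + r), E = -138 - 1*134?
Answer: -9233/38 ≈ -242.97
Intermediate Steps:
E = -272 (E = -138 - 134 = -272)
A(r, H) = 259/(6 + r)
A(E, 686) - F(151) = 259/(6 - 272) - (91 + 151) = 259/(-266) - 1*242 = 259*(-1/266) - 242 = -37/38 - 242 = -9233/38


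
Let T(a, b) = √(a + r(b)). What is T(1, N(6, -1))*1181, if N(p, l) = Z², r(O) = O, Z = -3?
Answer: 1181*√10 ≈ 3734.6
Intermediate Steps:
N(p, l) = 9 (N(p, l) = (-3)² = 9)
T(a, b) = √(a + b)
T(1, N(6, -1))*1181 = √(1 + 9)*1181 = √10*1181 = 1181*√10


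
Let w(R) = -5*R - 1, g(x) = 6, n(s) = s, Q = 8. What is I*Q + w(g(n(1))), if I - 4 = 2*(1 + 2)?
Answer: 49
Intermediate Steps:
w(R) = -1 - 5*R
I = 10 (I = 4 + 2*(1 + 2) = 4 + 2*3 = 4 + 6 = 10)
I*Q + w(g(n(1))) = 10*8 + (-1 - 5*6) = 80 + (-1 - 30) = 80 - 31 = 49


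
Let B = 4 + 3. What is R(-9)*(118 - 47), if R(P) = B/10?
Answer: 497/10 ≈ 49.700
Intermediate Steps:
B = 7
R(P) = 7/10
R(-9)*(118 - 47) = 7*(118 - 47)/10 = (7/10)*71 = 497/10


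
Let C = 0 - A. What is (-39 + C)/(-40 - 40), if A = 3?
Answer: 21/40 ≈ 0.52500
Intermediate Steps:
C = -3 (C = 0 - 1*3 = 0 - 3 = -3)
(-39 + C)/(-40 - 40) = (-39 - 3)/(-40 - 40) = -42/(-80) = -1/80*(-42) = 21/40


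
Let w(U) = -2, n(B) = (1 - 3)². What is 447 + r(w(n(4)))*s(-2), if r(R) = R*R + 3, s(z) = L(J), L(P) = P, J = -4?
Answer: 419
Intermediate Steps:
n(B) = 4 (n(B) = (-2)² = 4)
s(z) = -4
r(R) = 3 + R² (r(R) = R² + 3 = 3 + R²)
447 + r(w(n(4)))*s(-2) = 447 + (3 + (-2)²)*(-4) = 447 + (3 + 4)*(-4) = 447 + 7*(-4) = 447 - 28 = 419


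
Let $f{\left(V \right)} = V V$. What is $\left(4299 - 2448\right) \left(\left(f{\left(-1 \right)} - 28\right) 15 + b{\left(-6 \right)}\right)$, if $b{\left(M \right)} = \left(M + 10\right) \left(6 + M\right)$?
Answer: $-749655$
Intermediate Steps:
$f{\left(V \right)} = V^{2}$
$b{\left(M \right)} = \left(6 + M\right) \left(10 + M\right)$ ($b{\left(M \right)} = \left(10 + M\right) \left(6 + M\right) = \left(6 + M\right) \left(10 + M\right)$)
$\left(4299 - 2448\right) \left(\left(f{\left(-1 \right)} - 28\right) 15 + b{\left(-6 \right)}\right) = \left(4299 - 2448\right) \left(\left(\left(-1\right)^{2} - 28\right) 15 + \left(60 + \left(-6\right)^{2} + 16 \left(-6\right)\right)\right) = 1851 \left(\left(1 - 28\right) 15 + \left(60 + 36 - 96\right)\right) = 1851 \left(\left(-27\right) 15 + 0\right) = 1851 \left(-405 + 0\right) = 1851 \left(-405\right) = -749655$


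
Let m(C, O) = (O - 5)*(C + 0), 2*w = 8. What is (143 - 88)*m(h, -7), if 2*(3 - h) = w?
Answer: -660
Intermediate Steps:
w = 4 (w = (1/2)*8 = 4)
h = 1 (h = 3 - 1/2*4 = 3 - 2 = 1)
m(C, O) = C*(-5 + O) (m(C, O) = (-5 + O)*C = C*(-5 + O))
(143 - 88)*m(h, -7) = (143 - 88)*(1*(-5 - 7)) = 55*(1*(-12)) = 55*(-12) = -660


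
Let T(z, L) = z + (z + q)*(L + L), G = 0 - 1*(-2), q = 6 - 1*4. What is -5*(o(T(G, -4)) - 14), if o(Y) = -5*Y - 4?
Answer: -660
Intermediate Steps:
q = 2 (q = 6 - 4 = 2)
G = 2 (G = 0 + 2 = 2)
T(z, L) = z + 2*L*(2 + z) (T(z, L) = z + (z + 2)*(L + L) = z + (2 + z)*(2*L) = z + 2*L*(2 + z))
o(Y) = -4 - 5*Y
-5*(o(T(G, -4)) - 14) = -5*((-4 - 5*(2 + 4*(-4) + 2*(-4)*2)) - 14) = -5*((-4 - 5*(2 - 16 - 16)) - 14) = -5*((-4 - 5*(-30)) - 14) = -5*((-4 + 150) - 14) = -5*(146 - 14) = -5*132 = -660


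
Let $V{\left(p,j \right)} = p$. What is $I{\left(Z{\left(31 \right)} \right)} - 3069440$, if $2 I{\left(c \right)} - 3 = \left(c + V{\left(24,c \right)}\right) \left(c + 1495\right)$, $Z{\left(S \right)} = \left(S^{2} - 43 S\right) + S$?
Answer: $- \frac{6504695}{2} \approx -3.2523 \cdot 10^{6}$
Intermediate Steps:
$Z{\left(S \right)} = S^{2} - 42 S$
$I{\left(c \right)} = \frac{3}{2} + \frac{\left(24 + c\right) \left(1495 + c\right)}{2}$ ($I{\left(c \right)} = \frac{3}{2} + \frac{\left(c + 24\right) \left(c + 1495\right)}{2} = \frac{3}{2} + \frac{\left(24 + c\right) \left(1495 + c\right)}{2}$)
$I{\left(Z{\left(31 \right)} \right)} - 3069440 = \left(\frac{35883}{2} + \frac{\left(31 \left(-42 + 31\right)\right)^{2}}{2} + \frac{1519 \cdot 31 \left(-42 + 31\right)}{2}\right) - 3069440 = \left(\frac{35883}{2} + \frac{\left(31 \left(-11\right)\right)^{2}}{2} + \frac{1519 \cdot 31 \left(-11\right)}{2}\right) - 3069440 = \left(\frac{35883}{2} + \frac{\left(-341\right)^{2}}{2} + \frac{1519}{2} \left(-341\right)\right) - 3069440 = \left(\frac{35883}{2} + \frac{1}{2} \cdot 116281 - \frac{517979}{2}\right) - 3069440 = \left(\frac{35883}{2} + \frac{116281}{2} - \frac{517979}{2}\right) - 3069440 = - \frac{365815}{2} - 3069440 = - \frac{6504695}{2}$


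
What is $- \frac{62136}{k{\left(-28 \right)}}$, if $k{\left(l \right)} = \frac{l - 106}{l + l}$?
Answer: $- \frac{1739808}{67} \approx -25967.0$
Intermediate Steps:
$k{\left(l \right)} = \frac{-106 + l}{2 l}$
$- \frac{62136}{k{\left(-28 \right)}} = - \frac{62136}{\frac{1}{2} \frac{1}{-28} \left(-106 - 28\right)} = - \frac{62136}{\frac{1}{2} \left(- \frac{1}{28}\right) \left(-134\right)} = - \frac{62136}{\frac{67}{28}} = \left(-62136\right) \frac{28}{67} = - \frac{1739808}{67}$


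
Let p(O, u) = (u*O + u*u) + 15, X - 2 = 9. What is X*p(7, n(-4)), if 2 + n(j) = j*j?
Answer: 3399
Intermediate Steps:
X = 11 (X = 2 + 9 = 11)
n(j) = -2 + j² (n(j) = -2 + j*j = -2 + j²)
p(O, u) = 15 + u² + O*u (p(O, u) = (O*u + u²) + 15 = (u² + O*u) + 15 = 15 + u² + O*u)
X*p(7, n(-4)) = 11*(15 + (-2 + (-4)²)² + 7*(-2 + (-4)²)) = 11*(15 + (-2 + 16)² + 7*(-2 + 16)) = 11*(15 + 14² + 7*14) = 11*(15 + 196 + 98) = 11*309 = 3399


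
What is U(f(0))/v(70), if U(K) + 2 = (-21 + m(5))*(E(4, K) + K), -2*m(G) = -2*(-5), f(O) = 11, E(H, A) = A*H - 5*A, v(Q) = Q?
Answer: -1/35 ≈ -0.028571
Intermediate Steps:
E(H, A) = -5*A + A*H
m(G) = -5 (m(G) = -(-1)*(-5) = -1/2*10 = -5)
U(K) = -2 (U(K) = -2 + (-21 - 5)*(K*(-5 + 4) + K) = -2 - 26*(K*(-1) + K) = -2 - 26*(-K + K) = -2 - 26*0 = -2 + 0 = -2)
U(f(0))/v(70) = -2/70 = -2*1/70 = -1/35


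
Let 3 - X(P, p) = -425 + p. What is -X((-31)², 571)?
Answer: 143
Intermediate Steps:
X(P, p) = 428 - p (X(P, p) = 3 - (-425 + p) = 3 + (425 - p) = 428 - p)
-X((-31)², 571) = -(428 - 1*571) = -(428 - 571) = -1*(-143) = 143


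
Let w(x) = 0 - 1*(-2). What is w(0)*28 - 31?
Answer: 25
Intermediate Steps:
w(x) = 2 (w(x) = 0 + 2 = 2)
w(0)*28 - 31 = 2*28 - 31 = 56 - 31 = 25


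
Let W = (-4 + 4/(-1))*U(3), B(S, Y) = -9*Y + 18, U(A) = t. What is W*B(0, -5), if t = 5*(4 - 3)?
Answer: -2520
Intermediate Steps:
t = 5 (t = 5*1 = 5)
U(A) = 5
B(S, Y) = 18 - 9*Y
W = -40 (W = (-4 + 4/(-1))*5 = (-4 + 4*(-1))*5 = (-4 - 4)*5 = -8*5 = -40)
W*B(0, -5) = -40*(18 - 9*(-5)) = -40*(18 + 45) = -40*63 = -2520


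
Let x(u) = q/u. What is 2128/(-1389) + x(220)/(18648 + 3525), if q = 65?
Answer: -230676031/150569452 ≈ -1.5320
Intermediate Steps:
x(u) = 65/u
2128/(-1389) + x(220)/(18648 + 3525) = 2128/(-1389) + (65/220)/(18648 + 3525) = 2128*(-1/1389) + (65*(1/220))/22173 = -2128/1389 + (13/44)*(1/22173) = -2128/1389 + 13/975612 = -230676031/150569452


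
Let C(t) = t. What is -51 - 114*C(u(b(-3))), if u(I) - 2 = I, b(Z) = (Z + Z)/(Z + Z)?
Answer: -393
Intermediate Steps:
b(Z) = 1 (b(Z) = (2*Z)/((2*Z)) = (2*Z)*(1/(2*Z)) = 1)
u(I) = 2 + I
-51 - 114*C(u(b(-3))) = -51 - 114*(2 + 1) = -51 - 114*3 = -51 - 342 = -393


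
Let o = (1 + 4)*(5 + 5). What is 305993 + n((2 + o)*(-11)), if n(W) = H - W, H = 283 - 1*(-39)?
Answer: 306887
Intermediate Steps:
H = 322 (H = 283 + 39 = 322)
o = 50 (o = 5*10 = 50)
n(W) = 322 - W
305993 + n((2 + o)*(-11)) = 305993 + (322 - (2 + 50)*(-11)) = 305993 + (322 - 52*(-11)) = 305993 + (322 - 1*(-572)) = 305993 + (322 + 572) = 305993 + 894 = 306887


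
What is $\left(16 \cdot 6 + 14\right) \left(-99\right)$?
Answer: $-10890$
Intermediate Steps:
$\left(16 \cdot 6 + 14\right) \left(-99\right) = \left(96 + 14\right) \left(-99\right) = 110 \left(-99\right) = -10890$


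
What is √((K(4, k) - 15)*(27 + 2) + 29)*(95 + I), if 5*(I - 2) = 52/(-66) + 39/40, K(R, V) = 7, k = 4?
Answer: 640447*I*√203/6600 ≈ 1382.6*I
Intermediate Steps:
I = 13447/6600 (I = 2 + (52/(-66) + 39/40)/5 = 2 + (52*(-1/66) + 39*(1/40))/5 = 2 + (-26/33 + 39/40)/5 = 2 + (⅕)*(247/1320) = 2 + 247/6600 = 13447/6600 ≈ 2.0374)
√((K(4, k) - 15)*(27 + 2) + 29)*(95 + I) = √((7 - 15)*(27 + 2) + 29)*(95 + 13447/6600) = √(-8*29 + 29)*(640447/6600) = √(-232 + 29)*(640447/6600) = √(-203)*(640447/6600) = (I*√203)*(640447/6600) = 640447*I*√203/6600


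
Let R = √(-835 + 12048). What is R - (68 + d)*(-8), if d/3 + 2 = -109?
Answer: -2120 + √11213 ≈ -2014.1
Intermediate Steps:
d = -333 (d = -6 + 3*(-109) = -6 - 327 = -333)
R = √11213 ≈ 105.89
R - (68 + d)*(-8) = √11213 - (68 - 333)*(-8) = √11213 - (-265)*(-8) = √11213 - 1*2120 = √11213 - 2120 = -2120 + √11213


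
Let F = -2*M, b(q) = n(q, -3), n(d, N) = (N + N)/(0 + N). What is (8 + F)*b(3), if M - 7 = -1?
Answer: -8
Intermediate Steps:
M = 6 (M = 7 - 1 = 6)
n(d, N) = 2 (n(d, N) = (2*N)/N = 2)
b(q) = 2
F = -12 (F = -2*6 = -12)
(8 + F)*b(3) = (8 - 12)*2 = -4*2 = -8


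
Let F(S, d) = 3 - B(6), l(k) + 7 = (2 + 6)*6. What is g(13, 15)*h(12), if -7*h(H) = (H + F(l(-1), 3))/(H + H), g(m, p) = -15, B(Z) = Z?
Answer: 45/56 ≈ 0.80357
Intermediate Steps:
l(k) = 41 (l(k) = -7 + (2 + 6)*6 = -7 + 8*6 = -7 + 48 = 41)
F(S, d) = -3 (F(S, d) = 3 - 1*6 = 3 - 6 = -3)
h(H) = -(-3 + H)/(14*H) (h(H) = -(H - 3)/(7*(H + H)) = -(-3 + H)/(7*(2*H)) = -(-3 + H)*1/(2*H)/7 = -(-3 + H)/(14*H))
g(13, 15)*h(12) = -15*(3 - 1*12)/(14*12) = -15*(3 - 12)/(14*12) = -15*(-9)/(14*12) = -15*(-3/56) = 45/56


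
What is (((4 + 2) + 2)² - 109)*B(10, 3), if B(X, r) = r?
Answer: -135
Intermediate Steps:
(((4 + 2) + 2)² - 109)*B(10, 3) = (((4 + 2) + 2)² - 109)*3 = ((6 + 2)² - 109)*3 = (8² - 109)*3 = (64 - 109)*3 = -45*3 = -135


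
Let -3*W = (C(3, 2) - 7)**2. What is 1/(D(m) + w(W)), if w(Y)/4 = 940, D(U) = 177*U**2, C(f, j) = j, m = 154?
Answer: 1/4201492 ≈ 2.3801e-7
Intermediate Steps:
W = -25/3 (W = -(2 - 7)**2/3 = -1/3*(-5)**2 = -1/3*25 = -25/3 ≈ -8.3333)
w(Y) = 3760 (w(Y) = 4*940 = 3760)
1/(D(m) + w(W)) = 1/(177*154**2 + 3760) = 1/(177*23716 + 3760) = 1/(4197732 + 3760) = 1/4201492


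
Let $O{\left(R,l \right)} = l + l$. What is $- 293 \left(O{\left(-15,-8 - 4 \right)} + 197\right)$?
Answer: $-50689$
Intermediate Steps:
$O{\left(R,l \right)} = 2 l$
$- 293 \left(O{\left(-15,-8 - 4 \right)} + 197\right) = - 293 \left(2 \left(-8 - 4\right) + 197\right) = - 293 \left(2 \left(-12\right) + 197\right) = - 293 \left(-24 + 197\right) = \left(-293\right) 173 = -50689$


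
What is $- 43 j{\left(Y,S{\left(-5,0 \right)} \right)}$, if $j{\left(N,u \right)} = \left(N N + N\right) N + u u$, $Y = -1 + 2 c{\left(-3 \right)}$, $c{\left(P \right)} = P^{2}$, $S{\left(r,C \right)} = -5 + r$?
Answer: $-227986$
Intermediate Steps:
$Y = 17$ ($Y = -1 + 2 \left(-3\right)^{2} = -1 + 2 \cdot 9 = -1 + 18 = 17$)
$j{\left(N,u \right)} = u^{2} + N \left(N + N^{2}\right)$ ($j{\left(N,u \right)} = \left(N^{2} + N\right) N + u^{2} = \left(N + N^{2}\right) N + u^{2} = N \left(N + N^{2}\right) + u^{2} = u^{2} + N \left(N + N^{2}\right)$)
$- 43 j{\left(Y,S{\left(-5,0 \right)} \right)} = - 43 \left(17^{2} + 17^{3} + \left(-5 - 5\right)^{2}\right) = - 43 \left(289 + 4913 + \left(-10\right)^{2}\right) = - 43 \left(289 + 4913 + 100\right) = \left(-43\right) 5302 = -227986$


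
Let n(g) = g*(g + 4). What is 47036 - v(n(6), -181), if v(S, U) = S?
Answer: 46976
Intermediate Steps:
n(g) = g*(4 + g)
47036 - v(n(6), -181) = 47036 - 6*(4 + 6) = 47036 - 6*10 = 47036 - 1*60 = 47036 - 60 = 46976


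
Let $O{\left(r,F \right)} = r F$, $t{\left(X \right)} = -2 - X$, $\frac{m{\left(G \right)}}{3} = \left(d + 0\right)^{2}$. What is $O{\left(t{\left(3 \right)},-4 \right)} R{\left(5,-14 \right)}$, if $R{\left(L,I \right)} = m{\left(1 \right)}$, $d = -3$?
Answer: $540$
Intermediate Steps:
$m{\left(G \right)} = 27$ ($m{\left(G \right)} = 3 \left(-3 + 0\right)^{2} = 3 \left(-3\right)^{2} = 3 \cdot 9 = 27$)
$R{\left(L,I \right)} = 27$
$O{\left(r,F \right)} = F r$
$O{\left(t{\left(3 \right)},-4 \right)} R{\left(5,-14 \right)} = - 4 \left(-2 - 3\right) 27 = \left(-4\right) \left(-5\right) 27 = 20 \cdot 27 = 540$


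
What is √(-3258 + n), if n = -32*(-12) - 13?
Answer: I*√2887 ≈ 53.731*I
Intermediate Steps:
n = 371 (n = 384 - 13 = 371)
√(-3258 + n) = √(-3258 + 371) = √(-2887) = I*√2887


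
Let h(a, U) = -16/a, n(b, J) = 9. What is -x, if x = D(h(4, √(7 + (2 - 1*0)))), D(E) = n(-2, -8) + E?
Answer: -5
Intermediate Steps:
D(E) = 9 + E
x = 5 (x = 9 - 16/4 = 9 - 16*¼ = 9 - 4 = 5)
-x = -1*5 = -5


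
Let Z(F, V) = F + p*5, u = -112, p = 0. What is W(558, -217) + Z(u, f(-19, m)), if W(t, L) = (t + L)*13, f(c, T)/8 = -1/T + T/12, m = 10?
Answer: 4321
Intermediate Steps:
f(c, T) = -8/T + 2*T/3 (f(c, T) = 8*(-1/T + T/12) = -8/T + 2*T/3)
W(t, L) = 13*L + 13*t (W(t, L) = (L + t)*13 = 13*L + 13*t)
Z(F, V) = F (Z(F, V) = F + 0*5 = F + 0 = F)
W(558, -217) + Z(u, f(-19, m)) = (13*(-217) + 13*558) - 112 = (-2821 + 7254) - 112 = 4433 - 112 = 4321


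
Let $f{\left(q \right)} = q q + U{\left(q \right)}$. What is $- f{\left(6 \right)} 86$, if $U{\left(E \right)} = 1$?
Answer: $-3182$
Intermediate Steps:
$f{\left(q \right)} = 1 + q^{2}$ ($f{\left(q \right)} = q q + 1 = q^{2} + 1 = 1 + q^{2}$)
$- f{\left(6 \right)} 86 = - \left(1 + 6^{2}\right) 86 = - \left(1 + 36\right) 86 = - 37 \cdot 86 = \left(-1\right) 3182 = -3182$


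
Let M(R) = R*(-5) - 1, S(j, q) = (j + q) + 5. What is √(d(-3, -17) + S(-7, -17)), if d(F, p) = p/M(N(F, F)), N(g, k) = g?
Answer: I*√3962/14 ≈ 4.496*I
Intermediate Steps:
S(j, q) = 5 + j + q
M(R) = -1 - 5*R (M(R) = -5*R - 1 = -1 - 5*R)
d(F, p) = p/(-1 - 5*F)
√(d(-3, -17) + S(-7, -17)) = √(-1*(-17)/(1 + 5*(-3)) + (5 - 7 - 17)) = √(-1*(-17)/(1 - 15) - 19) = √(-1*(-17)/(-14) - 19) = √(-1*(-17)*(-1/14) - 19) = √(-17/14 - 19) = √(-283/14) = I*√3962/14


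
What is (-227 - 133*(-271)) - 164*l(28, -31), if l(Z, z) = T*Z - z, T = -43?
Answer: 228188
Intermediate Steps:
l(Z, z) = -z - 43*Z (l(Z, z) = -43*Z - z = -z - 43*Z)
(-227 - 133*(-271)) - 164*l(28, -31) = (-227 - 133*(-271)) - 164*(-1*(-31) - 43*28) = (-227 + 36043) - 164*(31 - 1204) = 35816 - 164*(-1173) = 35816 - 1*(-192372) = 35816 + 192372 = 228188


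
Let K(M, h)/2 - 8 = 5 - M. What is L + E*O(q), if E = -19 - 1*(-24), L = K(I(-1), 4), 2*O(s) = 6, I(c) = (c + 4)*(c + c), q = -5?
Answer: 53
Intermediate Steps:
I(c) = 2*c*(4 + c) (I(c) = (4 + c)*(2*c) = 2*c*(4 + c))
K(M, h) = 26 - 2*M (K(M, h) = 16 + 2*(5 - M) = 16 + (10 - 2*M) = 26 - 2*M)
O(s) = 3 (O(s) = (½)*6 = 3)
L = 38 (L = 26 - 4*(-1)*(4 - 1) = 26 - 4*(-1)*3 = 26 - 2*(-6) = 26 + 12 = 38)
E = 5 (E = -19 + 24 = 5)
L + E*O(q) = 38 + 5*3 = 38 + 15 = 53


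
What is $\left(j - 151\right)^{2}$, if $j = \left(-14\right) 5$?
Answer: $48841$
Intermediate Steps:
$j = -70$
$\left(j - 151\right)^{2} = \left(-70 - 151\right)^{2} = \left(-221\right)^{2} = 48841$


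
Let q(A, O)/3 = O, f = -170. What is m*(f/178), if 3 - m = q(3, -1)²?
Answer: 510/89 ≈ 5.7303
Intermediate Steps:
q(A, O) = 3*O
m = -6 (m = 3 - (3*(-1))² = 3 - 1*(-3)² = 3 - 1*9 = 3 - 9 = -6)
m*(f/178) = -(-1020)/178 = -6*(-85/89) = 510/89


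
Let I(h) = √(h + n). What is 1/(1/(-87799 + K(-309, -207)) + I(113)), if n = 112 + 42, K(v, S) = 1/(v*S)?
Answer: 119736336022956/2806899060748852459421 + 31538191693822654096*√267/8420697182246557378263 ≈ 0.061199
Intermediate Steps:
K(v, S) = 1/(S*v)
n = 154
I(h) = √(154 + h) (I(h) = √(h + 154) = √(154 + h))
1/(1/(-87799 + K(-309, -207)) + I(113)) = 1/(1/(-87799 + 1/(-207*(-309))) + √(154 + 113)) = 1/(1/(-87799 - 1/207*(-1/309)) + √267) = 1/(1/(-87799 + 1/63963) + √267) = 1/(1/(-5615887436/63963) + √267) = 1/(-63963/5615887436 + √267)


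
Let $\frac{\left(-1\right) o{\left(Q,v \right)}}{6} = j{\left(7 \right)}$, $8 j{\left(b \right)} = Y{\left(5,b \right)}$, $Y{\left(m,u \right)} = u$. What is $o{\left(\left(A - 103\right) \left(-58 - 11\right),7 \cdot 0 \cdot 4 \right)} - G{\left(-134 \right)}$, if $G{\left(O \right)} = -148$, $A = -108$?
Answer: $\frac{571}{4} \approx 142.75$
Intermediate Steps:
$j{\left(b \right)} = \frac{b}{8}$
$o{\left(Q,v \right)} = - \frac{21}{4}$ ($o{\left(Q,v \right)} = - 6 \cdot \frac{1}{8} \cdot 7 = \left(-6\right) \frac{7}{8} = - \frac{21}{4}$)
$o{\left(\left(A - 103\right) \left(-58 - 11\right),7 \cdot 0 \cdot 4 \right)} - G{\left(-134 \right)} = - \frac{21}{4} - -148 = - \frac{21}{4} + 148 = \frac{571}{4}$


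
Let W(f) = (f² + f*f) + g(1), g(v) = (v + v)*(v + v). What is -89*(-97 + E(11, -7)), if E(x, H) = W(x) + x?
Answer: -14240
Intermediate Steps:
g(v) = 4*v² (g(v) = (2*v)*(2*v) = 4*v²)
W(f) = 4 + 2*f² (W(f) = (f² + f*f) + 4*1² = (f² + f²) + 4*1 = 2*f² + 4 = 4 + 2*f²)
E(x, H) = 4 + x + 2*x² (E(x, H) = (4 + 2*x²) + x = 4 + x + 2*x²)
-89*(-97 + E(11, -7)) = -89*(-97 + (4 + 11 + 2*11²)) = -89*(-97 + (4 + 11 + 2*121)) = -89*(-97 + (4 + 11 + 242)) = -89*(-97 + 257) = -89*160 = -14240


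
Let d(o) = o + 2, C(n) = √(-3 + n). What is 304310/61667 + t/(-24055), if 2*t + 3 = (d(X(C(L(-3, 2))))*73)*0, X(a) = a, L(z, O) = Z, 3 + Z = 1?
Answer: 14640539101/2966799370 ≈ 4.9348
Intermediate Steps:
Z = -2 (Z = -3 + 1 = -2)
L(z, O) = -2
d(o) = 2 + o
t = -3/2 (t = -3/2 + (((2 + √(-3 - 2))*73)*0)/2 = -3/2 + (((2 + √(-5))*73)*0)/2 = -3/2 + (((2 + I*√5)*73)*0)/2 = -3/2 + ((146 + 73*I*√5)*0)/2 = -3/2 + (½)*0 = -3/2 + 0 = -3/2 ≈ -1.5000)
304310/61667 + t/(-24055) = 304310/61667 - 3/2/(-24055) = 304310*(1/61667) - 3/2*(-1/24055) = 304310/61667 + 3/48110 = 14640539101/2966799370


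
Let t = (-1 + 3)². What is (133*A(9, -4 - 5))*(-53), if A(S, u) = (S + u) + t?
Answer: -28196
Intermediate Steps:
t = 4 (t = 2² = 4)
A(S, u) = 4 + S + u (A(S, u) = (S + u) + 4 = 4 + S + u)
(133*A(9, -4 - 5))*(-53) = (133*(4 + 9 + (-4 - 5)))*(-53) = (133*(4 + 9 - 9))*(-53) = (133*4)*(-53) = 532*(-53) = -28196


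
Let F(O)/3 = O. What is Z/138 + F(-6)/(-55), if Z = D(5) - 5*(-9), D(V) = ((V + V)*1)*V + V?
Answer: 3992/3795 ≈ 1.0519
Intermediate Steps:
F(O) = 3*O
D(V) = V + 2*V² (D(V) = ((2*V)*1)*V + V = (2*V)*V + V = 2*V² + V = V + 2*V²)
Z = 100 (Z = 5*(1 + 2*5) - 5*(-9) = 5*(1 + 10) + 45 = 5*11 + 45 = 55 + 45 = 100)
Z/138 + F(-6)/(-55) = 100/138 + (3*(-6))/(-55) = 100*(1/138) - 18*(-1/55) = 50/69 + 18/55 = 3992/3795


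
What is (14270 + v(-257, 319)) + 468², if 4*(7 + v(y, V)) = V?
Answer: 933467/4 ≈ 2.3337e+5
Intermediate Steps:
v(y, V) = -7 + V/4
(14270 + v(-257, 319)) + 468² = (14270 + (-7 + (¼)*319)) + 468² = (14270 + (-7 + 319/4)) + 219024 = (14270 + 291/4) + 219024 = 57371/4 + 219024 = 933467/4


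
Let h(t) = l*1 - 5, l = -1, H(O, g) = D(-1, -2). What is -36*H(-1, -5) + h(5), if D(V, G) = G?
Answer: 66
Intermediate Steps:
H(O, g) = -2
h(t) = -6 (h(t) = -1*1 - 5 = -1 - 5 = -6)
-36*H(-1, -5) + h(5) = -36*(-2) - 6 = 72 - 6 = 66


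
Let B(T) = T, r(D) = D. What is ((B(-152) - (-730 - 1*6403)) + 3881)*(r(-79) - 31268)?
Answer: -340491114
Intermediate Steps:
((B(-152) - (-730 - 1*6403)) + 3881)*(r(-79) - 31268) = ((-152 - (-730 - 1*6403)) + 3881)*(-79 - 31268) = ((-152 - (-730 - 6403)) + 3881)*(-31347) = ((-152 - 1*(-7133)) + 3881)*(-31347) = ((-152 + 7133) + 3881)*(-31347) = (6981 + 3881)*(-31347) = 10862*(-31347) = -340491114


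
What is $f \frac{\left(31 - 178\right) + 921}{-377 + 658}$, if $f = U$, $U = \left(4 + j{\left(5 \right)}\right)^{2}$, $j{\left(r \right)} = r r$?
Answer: $\frac{650934}{281} \approx 2316.5$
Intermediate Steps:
$j{\left(r \right)} = r^{2}$
$U = 841$ ($U = \left(4 + 5^{2}\right)^{2} = \left(4 + 25\right)^{2} = 29^{2} = 841$)
$f = 841$
$f \frac{\left(31 - 178\right) + 921}{-377 + 658} = 841 \frac{\left(31 - 178\right) + 921}{-377 + 658} = 841 \frac{\left(31 - 178\right) + 921}{281} = 841 \left(-147 + 921\right) \frac{1}{281} = 841 \cdot 774 \cdot \frac{1}{281} = 841 \cdot \frac{774}{281} = \frac{650934}{281}$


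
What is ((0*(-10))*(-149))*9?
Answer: 0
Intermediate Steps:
((0*(-10))*(-149))*9 = (0*(-149))*9 = 0*9 = 0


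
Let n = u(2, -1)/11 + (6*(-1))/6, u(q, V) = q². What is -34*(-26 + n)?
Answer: 9962/11 ≈ 905.64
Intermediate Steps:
n = -7/11 (n = 2²/11 + (6*(-1))/6 = 4*(1/11) - 6*⅙ = 4/11 - 1 = -7/11 ≈ -0.63636)
-34*(-26 + n) = -34*(-26 - 7/11) = -34*(-293/11) = 9962/11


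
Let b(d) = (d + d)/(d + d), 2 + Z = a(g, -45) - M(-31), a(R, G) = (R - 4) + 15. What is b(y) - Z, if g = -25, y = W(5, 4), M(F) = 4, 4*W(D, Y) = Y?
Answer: 21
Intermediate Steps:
W(D, Y) = Y/4
y = 1 (y = (¼)*4 = 1)
a(R, G) = 11 + R (a(R, G) = (-4 + R) + 15 = 11 + R)
Z = -20 (Z = -2 + ((11 - 25) - 1*4) = -2 + (-14 - 4) = -2 - 18 = -20)
b(d) = 1 (b(d) = (2*d)/((2*d)) = (2*d)*(1/(2*d)) = 1)
b(y) - Z = 1 - 1*(-20) = 1 + 20 = 21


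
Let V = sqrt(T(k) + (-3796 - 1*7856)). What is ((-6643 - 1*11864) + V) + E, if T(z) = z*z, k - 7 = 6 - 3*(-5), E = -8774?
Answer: -27281 + 2*I*sqrt(2717) ≈ -27281.0 + 104.25*I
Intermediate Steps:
k = 28 (k = 7 + (6 - 3*(-5)) = 7 + (6 + 15) = 7 + 21 = 28)
T(z) = z**2
V = 2*I*sqrt(2717) (V = sqrt(28**2 + (-3796 - 1*7856)) = sqrt(784 + (-3796 - 7856)) = sqrt(784 - 11652) = sqrt(-10868) = 2*I*sqrt(2717) ≈ 104.25*I)
((-6643 - 1*11864) + V) + E = ((-6643 - 1*11864) + 2*I*sqrt(2717)) - 8774 = ((-6643 - 11864) + 2*I*sqrt(2717)) - 8774 = (-18507 + 2*I*sqrt(2717)) - 8774 = -27281 + 2*I*sqrt(2717)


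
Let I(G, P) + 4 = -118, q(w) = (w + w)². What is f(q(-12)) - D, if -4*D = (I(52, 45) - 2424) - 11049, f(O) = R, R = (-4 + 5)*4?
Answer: -13579/4 ≈ -3394.8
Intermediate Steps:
q(w) = 4*w² (q(w) = (2*w)² = 4*w²)
I(G, P) = -122 (I(G, P) = -4 - 118 = -122)
R = 4 (R = 1*4 = 4)
f(O) = 4
D = 13595/4 (D = -((-122 - 2424) - 11049)/4 = -(-2546 - 11049)/4 = -¼*(-13595) = 13595/4 ≈ 3398.8)
f(q(-12)) - D = 4 - 1*13595/4 = 4 - 13595/4 = -13579/4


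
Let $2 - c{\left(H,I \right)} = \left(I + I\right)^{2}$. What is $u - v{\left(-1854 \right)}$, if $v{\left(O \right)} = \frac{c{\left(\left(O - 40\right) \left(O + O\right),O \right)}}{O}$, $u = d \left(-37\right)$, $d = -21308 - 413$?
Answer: $\frac{738133948}{927} \approx 7.9626 \cdot 10^{5}$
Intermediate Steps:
$d = -21721$ ($d = -21308 - 413 = -21721$)
$u = 803677$ ($u = \left(-21721\right) \left(-37\right) = 803677$)
$c{\left(H,I \right)} = 2 - 4 I^{2}$ ($c{\left(H,I \right)} = 2 - \left(I + I\right)^{2} = 2 - \left(2 I\right)^{2} = 2 - 4 I^{2}$)
$v{\left(O \right)} = \frac{2 - 4 O^{2}}{O}$
$u - v{\left(-1854 \right)} = 803677 - \left(\left(-4\right) \left(-1854\right) + \frac{2}{-1854}\right) = 803677 - \left(7416 + 2 \left(- \frac{1}{1854}\right)\right) = 803677 - \left(7416 - \frac{1}{927}\right) = 803677 - \frac{6874631}{927} = \frac{738133948}{927}$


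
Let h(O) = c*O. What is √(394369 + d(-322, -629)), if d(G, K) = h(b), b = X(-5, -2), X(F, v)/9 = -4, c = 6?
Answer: √394153 ≈ 627.82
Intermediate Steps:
X(F, v) = -36 (X(F, v) = 9*(-4) = -36)
b = -36
h(O) = 6*O
d(G, K) = -216 (d(G, K) = 6*(-36) = -216)
√(394369 + d(-322, -629)) = √(394369 - 216) = √394153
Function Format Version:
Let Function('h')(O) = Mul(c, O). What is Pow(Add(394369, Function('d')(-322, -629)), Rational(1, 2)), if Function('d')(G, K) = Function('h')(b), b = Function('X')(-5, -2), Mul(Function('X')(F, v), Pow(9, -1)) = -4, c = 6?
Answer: Pow(394153, Rational(1, 2)) ≈ 627.82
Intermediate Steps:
Function('X')(F, v) = -36 (Function('X')(F, v) = Mul(9, -4) = -36)
b = -36
Function('h')(O) = Mul(6, O)
Function('d')(G, K) = -216 (Function('d')(G, K) = Mul(6, -36) = -216)
Pow(Add(394369, Function('d')(-322, -629)), Rational(1, 2)) = Pow(Add(394369, -216), Rational(1, 2)) = Pow(394153, Rational(1, 2))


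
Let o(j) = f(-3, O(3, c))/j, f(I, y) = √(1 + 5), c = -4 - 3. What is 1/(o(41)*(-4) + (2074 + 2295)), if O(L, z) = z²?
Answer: 7344289/32087198545 + 164*√6/32087198545 ≈ 0.00022890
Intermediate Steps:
c = -7
f(I, y) = √6
o(j) = √6/j
1/(o(41)*(-4) + (2074 + 2295)) = 1/((√6/41)*(-4) + (2074 + 2295)) = 1/((√6*(1/41))*(-4) + 4369) = 1/((√6/41)*(-4) + 4369) = 1/(-4*√6/41 + 4369) = 1/(4369 - 4*√6/41)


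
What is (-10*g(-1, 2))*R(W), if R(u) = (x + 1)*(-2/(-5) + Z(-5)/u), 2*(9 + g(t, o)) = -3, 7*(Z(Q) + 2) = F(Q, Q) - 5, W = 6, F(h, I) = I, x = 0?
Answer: -18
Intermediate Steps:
Z(Q) = -19/7 + Q/7 (Z(Q) = -2 + (Q - 5)/7 = -2 + (-5 + Q)/7 = -2 + (-5/7 + Q/7) = -19/7 + Q/7)
g(t, o) = -21/2 (g(t, o) = -9 + (1/2)*(-3) = -9 - 3/2 = -21/2)
R(u) = 2/5 - 24/(7*u) (R(u) = (0 + 1)*(-2/(-5) + (-19/7 + (1/7)*(-5))/u) = 1*(-2*(-1/5) + (-19/7 - 5/7)/u) = 1*(2/5 - 24/(7*u)) = 2/5 - 24/(7*u))
(-10*g(-1, 2))*R(W) = (-10*(-21/2))*((2/35)*(-60 + 7*6)/6) = 105*((2/35)*(1/6)*(-60 + 42)) = 105*((2/35)*(1/6)*(-18)) = 105*(-6/35) = -18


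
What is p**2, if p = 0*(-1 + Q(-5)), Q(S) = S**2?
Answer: 0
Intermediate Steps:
p = 0 (p = 0*(-1 + (-5)**2) = 0*(-1 + 25) = 0*24 = 0)
p**2 = 0**2 = 0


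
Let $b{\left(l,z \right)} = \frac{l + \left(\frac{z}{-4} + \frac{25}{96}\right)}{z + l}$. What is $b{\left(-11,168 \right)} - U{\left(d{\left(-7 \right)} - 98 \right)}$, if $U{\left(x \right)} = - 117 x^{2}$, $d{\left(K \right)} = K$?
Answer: $\frac{19441744537}{15072} \approx 1.2899 \cdot 10^{6}$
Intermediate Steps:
$b{\left(l,z \right)} = \frac{\frac{25}{96} + l - \frac{z}{4}}{l + z}$ ($b{\left(l,z \right)} = \frac{l + \left(z \left(- \frac{1}{4}\right) + 25 \cdot \frac{1}{96}\right)}{l + z} = \frac{l - \left(- \frac{25}{96} + \frac{z}{4}\right)}{l + z} = \frac{\frac{25}{96} + l - \frac{z}{4}}{l + z}$)
$b{\left(-11,168 \right)} - U{\left(d{\left(-7 \right)} - 98 \right)} = \frac{\frac{25}{96} - 11 - 42}{-11 + 168} - - 117 \left(-7 - 98\right)^{2} = \frac{\frac{25}{96} - 11 - 42}{157} - - 117 \left(-7 - 98\right)^{2} = \frac{1}{157} \left(- \frac{5063}{96}\right) - - 117 \left(-105\right)^{2} = - \frac{5063}{15072} - \left(-117\right) 11025 = - \frac{5063}{15072} - -1289925 = - \frac{5063}{15072} + 1289925 = \frac{19441744537}{15072}$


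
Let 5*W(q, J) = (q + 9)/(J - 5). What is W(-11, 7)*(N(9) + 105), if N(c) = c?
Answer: -114/5 ≈ -22.800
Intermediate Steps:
W(q, J) = (9 + q)/(5*(-5 + J)) (W(q, J) = ((q + 9)/(J - 5))/5 = ((9 + q)/(-5 + J))/5 = (9 + q)/(5*(-5 + J)))
W(-11, 7)*(N(9) + 105) = ((9 - 11)/(5*(-5 + 7)))*(9 + 105) = ((⅕)*(-2)/2)*114 = ((⅕)*(½)*(-2))*114 = -⅕*114 = -114/5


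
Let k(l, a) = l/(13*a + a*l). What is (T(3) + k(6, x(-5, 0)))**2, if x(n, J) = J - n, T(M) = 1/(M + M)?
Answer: 17161/324900 ≈ 0.052819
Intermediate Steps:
T(M) = 1/(2*M)
(T(3) + k(6, x(-5, 0)))**2 = ((1/2)/3 + 6/((0 - 1*(-5))*(13 + 6)))**2 = ((1/2)*(1/3) + 6/((0 + 5)*19))**2 = (1/6 + 6*(1/19)/5)**2 = (1/6 + 6*(1/5)*(1/19))**2 = (1/6 + 6/95)**2 = (131/570)**2 = 17161/324900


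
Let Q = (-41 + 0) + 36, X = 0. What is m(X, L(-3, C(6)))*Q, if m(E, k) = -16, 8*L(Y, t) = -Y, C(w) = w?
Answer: 80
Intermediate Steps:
L(Y, t) = -Y/8 (L(Y, t) = (-Y)/8 = -Y/8)
Q = -5 (Q = -41 + 36 = -5)
m(X, L(-3, C(6)))*Q = -16*(-5) = 80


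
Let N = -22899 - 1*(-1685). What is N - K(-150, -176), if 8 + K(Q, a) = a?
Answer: -21030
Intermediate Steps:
K(Q, a) = -8 + a
N = -21214 (N = -22899 + 1685 = -21214)
N - K(-150, -176) = -21214 - (-8 - 176) = -21214 - 1*(-184) = -21214 + 184 = -21030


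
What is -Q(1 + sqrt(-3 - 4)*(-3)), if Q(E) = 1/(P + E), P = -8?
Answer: 1/16 - 3*I*sqrt(7)/112 ≈ 0.0625 - 0.070868*I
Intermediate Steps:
Q(E) = 1/(-8 + E)
-Q(1 + sqrt(-3 - 4)*(-3)) = -1/(-8 + (1 + sqrt(-3 - 4)*(-3))) = -1/(-8 + (1 + sqrt(-7)*(-3))) = -1/(-8 + (1 + (I*sqrt(7))*(-3))) = -1/(-8 + (1 - 3*I*sqrt(7))) = -1/(-7 - 3*I*sqrt(7))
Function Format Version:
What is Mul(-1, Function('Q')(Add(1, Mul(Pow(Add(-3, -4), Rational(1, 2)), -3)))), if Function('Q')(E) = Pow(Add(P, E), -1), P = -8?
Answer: Add(Rational(1, 16), Mul(Rational(-3, 112), I, Pow(7, Rational(1, 2)))) ≈ Add(0.062500, Mul(-0.070868, I))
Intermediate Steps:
Function('Q')(E) = Pow(Add(-8, E), -1)
Mul(-1, Function('Q')(Add(1, Mul(Pow(Add(-3, -4), Rational(1, 2)), -3)))) = Mul(-1, Pow(Add(-8, Add(1, Mul(Pow(Add(-3, -4), Rational(1, 2)), -3))), -1)) = Mul(-1, Pow(Add(-8, Add(1, Mul(Pow(-7, Rational(1, 2)), -3))), -1)) = Mul(-1, Pow(Add(-8, Add(1, Mul(Mul(I, Pow(7, Rational(1, 2))), -3))), -1)) = Mul(-1, Pow(Add(-8, Add(1, Mul(-3, I, Pow(7, Rational(1, 2))))), -1)) = Mul(-1, Pow(Add(-7, Mul(-3, I, Pow(7, Rational(1, 2)))), -1))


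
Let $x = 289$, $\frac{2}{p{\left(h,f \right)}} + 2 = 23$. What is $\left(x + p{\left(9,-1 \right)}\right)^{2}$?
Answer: $\frac{36857041}{441} \approx 83576.0$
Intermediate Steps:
$p{\left(h,f \right)} = \frac{2}{21}$ ($p{\left(h,f \right)} = \frac{2}{-2 + 23} = \frac{2}{21}$)
$\left(x + p{\left(9,-1 \right)}\right)^{2} = \left(289 + \frac{2}{21}\right)^{2} = \left(\frac{6071}{21}\right)^{2} = \frac{36857041}{441}$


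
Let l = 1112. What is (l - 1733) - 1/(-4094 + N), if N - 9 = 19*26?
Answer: -2230010/3591 ≈ -621.00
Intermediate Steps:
N = 503 (N = 9 + 19*26 = 9 + 494 = 503)
(l - 1733) - 1/(-4094 + N) = (1112 - 1733) - 1/(-4094 + 503) = -621 - 1/(-3591) = -621 - 1*(-1/3591) = -621 + 1/3591 = -2230010/3591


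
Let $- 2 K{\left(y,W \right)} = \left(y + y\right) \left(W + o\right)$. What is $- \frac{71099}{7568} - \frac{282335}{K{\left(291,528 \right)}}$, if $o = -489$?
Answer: $\frac{1329808729}{85889232} \approx 15.483$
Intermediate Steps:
$K{\left(y,W \right)} = - y \left(-489 + W\right)$ ($K{\left(y,W \right)} = - \frac{\left(y + y\right) \left(W - 489\right)}{2} = - \frac{2 y \left(-489 + W\right)}{2} = - y \left(-489 + W\right)$)
$- \frac{71099}{7568} - \frac{282335}{K{\left(291,528 \right)}} = - \frac{71099}{7568} - \frac{282335}{291 \left(489 - 528\right)} = \left(-71099\right) \frac{1}{7568} - \frac{282335}{291 \left(489 - 528\right)} = - \frac{71099}{7568} - \frac{282335}{291 \left(-39\right)} = - \frac{71099}{7568} - \frac{282335}{-11349} = - \frac{71099}{7568} - - \frac{282335}{11349} = - \frac{71099}{7568} + \frac{282335}{11349} = \frac{1329808729}{85889232}$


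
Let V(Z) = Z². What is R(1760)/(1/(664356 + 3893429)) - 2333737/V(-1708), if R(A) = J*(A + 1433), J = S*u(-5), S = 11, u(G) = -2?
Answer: -133429889642256111/416752 ≈ -3.2017e+11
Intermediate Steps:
J = -22 (J = 11*(-2) = -22)
R(A) = -31526 - 22*A (R(A) = -22*(A + 1433) = -22*(1433 + A) = -31526 - 22*A)
R(1760)/(1/(664356 + 3893429)) - 2333737/V(-1708) = (-31526 - 22*1760)/(1/(664356 + 3893429)) - 2333737/((-1708)²) = (-31526 - 38720)/(1/4557785) - 2333737/2917264 = -70246/1/4557785 - 2333737*1/2917264 = -70246*4557785 - 333391/416752 = -320166165110 - 333391/416752 = -133429889642256111/416752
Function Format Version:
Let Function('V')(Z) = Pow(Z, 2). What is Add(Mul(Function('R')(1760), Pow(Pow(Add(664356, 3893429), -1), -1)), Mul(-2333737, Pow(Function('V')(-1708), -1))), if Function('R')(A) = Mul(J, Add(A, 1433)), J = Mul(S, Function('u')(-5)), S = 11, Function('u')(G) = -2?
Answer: Rational(-133429889642256111, 416752) ≈ -3.2017e+11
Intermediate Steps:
J = -22 (J = Mul(11, -2) = -22)
Function('R')(A) = Add(-31526, Mul(-22, A)) (Function('R')(A) = Mul(-22, Add(A, 1433)) = Mul(-22, Add(1433, A)) = Add(-31526, Mul(-22, A)))
Add(Mul(Function('R')(1760), Pow(Pow(Add(664356, 3893429), -1), -1)), Mul(-2333737, Pow(Function('V')(-1708), -1))) = Add(Mul(Add(-31526, Mul(-22, 1760)), Pow(Pow(Add(664356, 3893429), -1), -1)), Mul(-2333737, Pow(Pow(-1708, 2), -1))) = Add(Mul(Add(-31526, -38720), Pow(Pow(4557785, -1), -1)), Mul(-2333737, Pow(2917264, -1))) = Add(Mul(-70246, Pow(Rational(1, 4557785), -1)), Mul(-2333737, Rational(1, 2917264))) = Add(Mul(-70246, 4557785), Rational(-333391, 416752)) = Add(-320166165110, Rational(-333391, 416752)) = Rational(-133429889642256111, 416752)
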